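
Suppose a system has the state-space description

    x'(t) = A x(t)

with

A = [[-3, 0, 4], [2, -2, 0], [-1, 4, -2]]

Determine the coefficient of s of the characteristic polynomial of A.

20

Expand det(sI - A) for the 3×3 matrix.
p(s) = s^3 + 7s^2 + 20s - 12.
(Check: constant term = det(-A) = (-1)^3 det A = -12; coefficient of s^2 = -tr A = 7.)
The coefficient of s is 20.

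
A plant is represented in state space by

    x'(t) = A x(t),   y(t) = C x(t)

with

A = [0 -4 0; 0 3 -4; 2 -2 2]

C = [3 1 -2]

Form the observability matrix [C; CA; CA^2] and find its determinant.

788

CA = [[-4, -5, -8]]
CA^2 = [[-16, 17, 4]]
Observability matrix O = [C; CA; CA^2] = [[3, 1, -2], [-4, -5, -8], [-16, 17, 4]]
Expanding along the first row, det(O) = 3·((-5)·4 - (-8)·17) - 1·((-4)·4 - (-8)·(-16)) + (-2)·((-4)·17 - (-5)·(-16)) = 3·116 - 1·(-144) + (-2)·(-148) = 788
Since det(O) ≠ 0, rank(O) = 3 and the system is completely observable.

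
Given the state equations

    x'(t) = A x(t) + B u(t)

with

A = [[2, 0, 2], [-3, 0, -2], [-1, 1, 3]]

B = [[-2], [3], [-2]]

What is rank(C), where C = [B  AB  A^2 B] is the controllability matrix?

3

AB = [[-8], [10], [-1]]
A^2B = [[-18], [26], [15]]
Controllability matrix C = [B  AB  A^2B] = [[-2, -8, -18], [3, 10, 26], [-2, -1, 15]]
det(C) = (-2)·(10·15 - 26·(-1)) - (-8)·(3·15 - 26·(-2)) + (-18)·(3·(-1) - 10·(-2)) = (-2)·176 - (-8)·97 + (-18)·17 = 118 ≠ 0, so rank(C) = 3.
rank(C) = 3 = n, so the pair (A, B) is completely controllable.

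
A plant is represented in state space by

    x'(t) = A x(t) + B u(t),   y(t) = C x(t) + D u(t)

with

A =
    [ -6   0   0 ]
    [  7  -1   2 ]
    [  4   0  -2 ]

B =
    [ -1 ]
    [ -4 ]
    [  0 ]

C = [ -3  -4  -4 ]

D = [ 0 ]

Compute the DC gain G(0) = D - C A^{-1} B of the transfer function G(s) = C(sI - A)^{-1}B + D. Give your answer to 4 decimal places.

G(0) = C(-A)^{-1}B + D = -C A^{-1} B + D.
det A = -12, so A^{-1} = (1/-12)·adj(A) = [[-1/6, 0, 0], [-11/6, -1, -1], [-1/3, 0, -1/2]]
A^{-1} B = [1/6, 35/6, 1/3]^T
C A^{-1} B = -151/6
G(0) = D - C A^{-1} B = 0 - (-151/6) = 151/6 ≈ 25.1667

25.1667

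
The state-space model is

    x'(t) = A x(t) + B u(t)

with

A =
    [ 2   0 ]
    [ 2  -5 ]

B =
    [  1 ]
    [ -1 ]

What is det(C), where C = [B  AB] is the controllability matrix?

9

AB = [[2], [7]]
Controllability matrix C = [B  AB] = [[1, 2], [-1, 7]]
det(C) = 1·7 - 2·(-1) = 7 - (-2) = 9
Since det(C) ≠ 0, rank(C) = 2 and the system is completely controllable.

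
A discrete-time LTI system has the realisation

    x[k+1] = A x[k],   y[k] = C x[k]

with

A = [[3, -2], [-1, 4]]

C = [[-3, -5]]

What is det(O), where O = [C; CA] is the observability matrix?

CA = [[-4, -14]]
Observability matrix O = [C; CA] = [[-3, -5], [-4, -14]]
det(O) = (-3)·(-14) - (-5)·(-4) = 42 - 20 = 22
Since det(O) ≠ 0, rank(O) = 2 and the system is completely observable.

22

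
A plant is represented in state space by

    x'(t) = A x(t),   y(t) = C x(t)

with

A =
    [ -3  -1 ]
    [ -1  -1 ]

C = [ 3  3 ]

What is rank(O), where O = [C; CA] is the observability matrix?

CA = [[-12, -6]]
Observability matrix O = [C; CA] = [[3, 3], [-12, -6]]
det(O) = 3·(-6) - 3·(-12) = -18 - (-36) = 18 ≠ 0, so rank(O) = 2.
rank(O) = 2 = n, so the pair (A, C) is completely observable.

2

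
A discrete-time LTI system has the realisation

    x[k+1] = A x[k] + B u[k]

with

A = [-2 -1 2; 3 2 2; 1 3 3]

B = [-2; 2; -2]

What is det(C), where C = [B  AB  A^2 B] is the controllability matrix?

AB = [[-2], [-6], [-2]]
A^2B = [[6], [-22], [-26]]
Controllability matrix C = [B  AB  A^2B] = [[-2, -2, 6], [2, -6, -22], [-2, -2, -26]]
Expanding along the first row, det(C) = (-2)·((-6)·(-26) - (-22)·(-2)) - (-2)·(2·(-26) - (-22)·(-2)) + 6·(2·(-2) - (-6)·(-2)) = (-2)·112 - (-2)·(-96) + 6·(-16) = -512
Since det(C) ≠ 0, rank(C) = 3 and the system is completely controllable.

-512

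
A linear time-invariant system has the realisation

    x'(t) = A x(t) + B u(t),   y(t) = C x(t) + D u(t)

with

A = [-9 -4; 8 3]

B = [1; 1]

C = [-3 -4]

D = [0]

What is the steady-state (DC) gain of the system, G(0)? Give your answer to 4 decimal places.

G(0) = C(-A)^{-1}B + D = -C A^{-1} B + D.
det A = 5, so A^{-1} = (1/5)·adj(A) = [[3/5, 4/5], [-8/5, -9/5]]
A^{-1} B = [7/5, -17/5]^T
C A^{-1} B = 47/5
G(0) = D - C A^{-1} B = 0 - (47/5) = -47/5 ≈ -9.4000

-9.4000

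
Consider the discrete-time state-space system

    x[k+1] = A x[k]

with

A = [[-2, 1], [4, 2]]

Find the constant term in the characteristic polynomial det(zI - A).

-8

For a 2×2 matrix, det(zI - A) = z^2 - (tr A)z + det A.
tr A = 0, det A = -8.
So p(z) = z^2 - 8.
The constant term is -8.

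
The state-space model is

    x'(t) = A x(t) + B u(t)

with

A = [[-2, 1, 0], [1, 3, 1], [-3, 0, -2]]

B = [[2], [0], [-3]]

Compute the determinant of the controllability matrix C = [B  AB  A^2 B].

AB = [[-4], [-1], [0]]
A^2B = [[7], [-7], [12]]
Controllability matrix C = [B  AB  A^2B] = [[2, -4, 7], [0, -1, -7], [-3, 0, 12]]
Expanding along the first row, det(C) = 2·((-1)·12 - (-7)·0) - (-4)·(0·12 - (-7)·(-3)) + 7·(0·0 - (-1)·(-3)) = 2·(-12) - (-4)·(-21) + 7·(-3) = -129
Since det(C) ≠ 0, rank(C) = 3 and the system is completely controllable.

-129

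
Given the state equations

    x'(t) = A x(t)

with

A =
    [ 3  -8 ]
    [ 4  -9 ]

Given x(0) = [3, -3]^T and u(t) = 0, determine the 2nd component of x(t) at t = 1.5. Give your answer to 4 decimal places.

1.3338

det(sI - A) = s^2 - (tr A)s + det A, with tr A = 3 + (-9) = -6 and det A = 3·(-9) - (-8)·4 = -27 - (-32) = 5.
So p(s) = det(sI - A) = s^2 + 6s + 5.
Factor s^2 + 6s + 5: two numbers with sum -6 and product 5 are -1 and -5, so s^2 + 6s + 5 = (s + 1)(s + 5).
Hence p(s) = (s + 1) (s + 5), with roots -5, -1.
The eigenvalues -5, -1 are distinct and real, so A is diagonalisable and x(t) = e^{At} x(0) = V diag(e^{λ_i t}) V^{-1} x(0), where the columns of V are the eigenvectors.
λ = -5: A - (-5)I = [[8, -8], [4, -4]]. Row 1 gives 8·v1 + (-8)·v2 = 0, so take v_1 = [1, 1]^T.
λ = -1: A - (-1)I = [[4, -8], [4, -8]]. Row 1 gives 4·v1 + (-8)·v2 = 0, so take v_2 = [-2, -1]^T.
V = [v_1 v_2] = [[1, -2], [1, -1]] has det V = 1, so V^{-1} = adj(V)/det V = [[-1, 2], [-1, 1]].
Modal coordinates z(0) = V^{-1} x(0): (-1)·3 + 2·(-3) = -9; (-1)·3 + 1·(-3) = -6; so z(0) = [-9, -6]^T.
x_2(t) = Σ_i (v_i)_2 · z_i(0) · e^{λ_i t} (row 2 of V times the modal terms).
x_2(1.5) = 1·(-9)·e^{-5·1.5} + (-1)·(-6)·e^{-1·1.5} = (-9)·0.000553 + 6·0.223130 = 1.3338.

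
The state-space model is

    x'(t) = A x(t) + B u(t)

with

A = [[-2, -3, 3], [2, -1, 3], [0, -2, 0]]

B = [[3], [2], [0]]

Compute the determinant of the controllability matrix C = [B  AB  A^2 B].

-768

AB = [[-12], [4], [-4]]
A^2B = [[0], [-40], [-8]]
Controllability matrix C = [B  AB  A^2B] = [[3, -12, 0], [2, 4, -40], [0, -4, -8]]
Expanding along the first row, det(C) = 3·(4·(-8) - (-40)·(-4)) - (-12)·(2·(-8) - (-40)·0) + 0·(2·(-4) - 4·0) = 3·(-192) - (-12)·(-16) + 0·(-8) = -768
Since det(C) ≠ 0, rank(C) = 3 and the system is completely controllable.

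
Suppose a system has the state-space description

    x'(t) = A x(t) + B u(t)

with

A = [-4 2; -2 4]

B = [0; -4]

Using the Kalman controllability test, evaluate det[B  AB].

-32

AB = [[-8], [-16]]
Controllability matrix C = [B  AB] = [[0, -8], [-4, -16]]
det(C) = 0·(-16) - (-8)·(-4) = 0 - 32 = -32
Since det(C) ≠ 0, rank(C) = 2 and the system is completely controllable.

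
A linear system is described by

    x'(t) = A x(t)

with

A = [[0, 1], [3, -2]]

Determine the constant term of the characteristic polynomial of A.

-3

For a 2×2 matrix, det(sI - A) = s^2 - (tr A)s + det A.
tr A = -2, det A = -3.
So p(s) = s^2 + 2s - 3.
The constant term is -3.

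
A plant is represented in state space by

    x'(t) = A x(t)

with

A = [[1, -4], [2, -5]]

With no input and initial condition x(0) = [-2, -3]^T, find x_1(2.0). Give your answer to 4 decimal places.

det(sI - A) = s^2 - (tr A)s + det A, with tr A = 1 + (-5) = -4 and det A = 1·(-5) - (-4)·2 = -5 - (-8) = 3.
So p(s) = det(sI - A) = s^2 + 4s + 3.
Factor s^2 + 4s + 3: two numbers with sum -4 and product 3 are -1 and -3, so s^2 + 4s + 3 = (s + 1)(s + 3).
Hence p(s) = (s + 1) (s + 3), with roots -3, -1.
The eigenvalues -3, -1 are distinct and real, so A is diagonalisable and x(t) = e^{At} x(0) = V diag(e^{λ_i t}) V^{-1} x(0), where the columns of V are the eigenvectors.
λ = -3: A - (-3)I = [[4, -4], [2, -2]]. Row 1 gives 4·v1 + (-4)·v2 = 0, so take v_1 = [1, 1]^T.
λ = -1: A - (-1)I = [[2, -4], [2, -4]]. Row 1 gives 2·v1 + (-4)·v2 = 0, so take v_2 = [-2, -1]^T.
V = [v_1 v_2] = [[1, -2], [1, -1]] has det V = 1, so V^{-1} = adj(V)/det V = [[-1, 2], [-1, 1]].
Modal coordinates z(0) = V^{-1} x(0): (-1)·(-2) + 2·(-3) = -4; (-1)·(-2) + 1·(-3) = -1; so z(0) = [-4, -1]^T.
x_1(t) = Σ_i (v_i)_1 · z_i(0) · e^{λ_i t} (row 1 of V times the modal terms).
x_1(2.0) = 1·(-4)·e^{-3·2.0} + (-2)·(-1)·e^{-1·2.0} = (-4)·0.002479 + 2·0.135335 = 0.2608.

0.2608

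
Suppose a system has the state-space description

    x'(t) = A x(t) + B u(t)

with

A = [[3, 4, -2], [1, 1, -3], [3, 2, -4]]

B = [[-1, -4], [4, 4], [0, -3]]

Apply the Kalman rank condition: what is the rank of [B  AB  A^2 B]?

AB = [[13, 10], [3, 9], [5, 8]]
A^2B = [[41, 50], [1, -5], [25, 16]]
Controllability matrix C = [B  AB  A^2B] = [[-1, -4, 13, 10, 41, 50], [4, 4, 3, 9, 1, -5], [0, -3, 5, 8, 25, 16]]
Take the 3×3 submatrix of C formed by columns 1, 2, 3: [[-1, -4, 13], [4, 4, 3], [0, -3, 5]]. Its determinant is (-1)·(4·5 - 3·(-3)) - (-4)·(4·5 - 3·0) + 13·(4·(-3) - 4·0) = (-1)·29 - (-4)·20 + 13·(-12) = -105 ≠ 0.
So rank(C) ≥ 3; since C has 3 rows, rank(C) = 3.
rank(C) = 3 = n, so the pair (A, B) is completely controllable.

3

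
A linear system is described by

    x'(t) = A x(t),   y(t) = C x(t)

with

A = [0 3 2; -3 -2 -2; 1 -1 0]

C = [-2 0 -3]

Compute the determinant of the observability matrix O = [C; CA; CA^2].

-44

CA = [[-3, -3, -4]]
CA^2 = [[5, 1, 0]]
Observability matrix O = [C; CA; CA^2] = [[-2, 0, -3], [-3, -3, -4], [5, 1, 0]]
Expanding along the first row, det(O) = (-2)·((-3)·0 - (-4)·1) - 0·((-3)·0 - (-4)·5) + (-3)·((-3)·1 - (-3)·5) = (-2)·4 - 0·20 + (-3)·12 = -44
Since det(O) ≠ 0, rank(O) = 3 and the system is completely observable.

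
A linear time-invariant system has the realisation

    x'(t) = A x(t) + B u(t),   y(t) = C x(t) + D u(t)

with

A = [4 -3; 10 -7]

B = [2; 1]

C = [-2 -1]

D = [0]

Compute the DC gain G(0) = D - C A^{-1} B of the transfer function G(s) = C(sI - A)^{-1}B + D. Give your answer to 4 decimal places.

G(0) = C(-A)^{-1}B + D = -C A^{-1} B + D.
det A = 2, so A^{-1} = (1/2)·adj(A) = [[-7/2, 3/2], [-5, 2]]
A^{-1} B = [-11/2, -8]^T
C A^{-1} B = 19
G(0) = D - C A^{-1} B = 0 - (19) = -19

-19.0000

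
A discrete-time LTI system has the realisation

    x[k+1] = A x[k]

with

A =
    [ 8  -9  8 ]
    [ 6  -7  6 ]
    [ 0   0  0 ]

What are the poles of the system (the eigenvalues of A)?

det(zI - A) = z^3 - (tr A)z^2 + (M11 + M22 + M33)z - det A, where Mii is the 2×2 principal minor of A obtained by deleting row i and column i.
tr A = 8 + (-7) + 0 = 1; M11 = (-7)·0 - 6·0 = 0 - 0 = 0; M22 = 8·0 - 8·0 = 0 - 0 = 0; M33 = 8·(-7) - (-9)·6 = -56 - (-54) = -2; sum of minors = -2.
det A = 8·((-7)·0 - 6·0) - (-9)·(6·0 - 6·0) + 8·(6·0 - (-7)·0) = 8·0 - (-9)·0 + 8·0 = 0.
So p(z) = det(zI - A) = z^3 - z^2 - 2z.
The constant term is 0, so p(z) = z(z^2 - z - 2).
Factor z^2 - z - 2: two numbers with sum 1 and product -2 are 2 and -1, so z^2 - z - 2 = (z - 2)(z + 1).
Hence p(z) = z (z - 2) (z + 1), with roots -1, 0, 2.

-1, 0, 2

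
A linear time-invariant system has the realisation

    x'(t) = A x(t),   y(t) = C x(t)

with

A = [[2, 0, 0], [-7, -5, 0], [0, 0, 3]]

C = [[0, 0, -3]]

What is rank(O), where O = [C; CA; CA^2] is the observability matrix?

1

CA = [[0, 0, -9]]
CA^2 = [[0, 0, -27]]
Observability matrix O = [C; CA; CA^2] = [[0, 0, -3], [0, 0, -9], [0, 0, -27]]
Every row of O is a scalar multiple of row 1 = [0, 0, -3] (multipliers 1, 3, 9), so the rows span a one-dimensional space.
O ≠ 0, hence rank(O) = 1.
rank(O) = 1 < n = 3, so the pair (A, C) is not completely observable.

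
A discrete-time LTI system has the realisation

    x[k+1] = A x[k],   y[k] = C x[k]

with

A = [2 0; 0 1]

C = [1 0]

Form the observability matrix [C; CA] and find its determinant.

0

CA = [[2, 0]]
Observability matrix O = [C; CA] = [[1, 0], [2, 0]]
det(O) = 1·0 - 0·2 = 0 - 0 = 0
Since det(O) = 0, rank(O) < 2 and the system is not completely observable.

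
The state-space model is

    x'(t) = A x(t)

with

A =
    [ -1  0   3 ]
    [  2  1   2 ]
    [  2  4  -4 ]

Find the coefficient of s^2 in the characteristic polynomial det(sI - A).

4

Expand det(sI - A) for the 3×3 matrix.
p(s) = s^3 + 4s^2 - 15s - 30.
(Check: constant term = det(-A) = (-1)^3 det A = -30; coefficient of s^2 = -tr A = 4.)
The coefficient of s^2 is 4.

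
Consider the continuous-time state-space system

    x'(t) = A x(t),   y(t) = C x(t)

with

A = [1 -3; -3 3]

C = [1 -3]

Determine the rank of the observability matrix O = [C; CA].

CA = [[10, -12]]
Observability matrix O = [C; CA] = [[1, -3], [10, -12]]
det(O) = 1·(-12) - (-3)·10 = -12 - (-30) = 18 ≠ 0, so rank(O) = 2.
rank(O) = 2 = n, so the pair (A, C) is completely observable.

2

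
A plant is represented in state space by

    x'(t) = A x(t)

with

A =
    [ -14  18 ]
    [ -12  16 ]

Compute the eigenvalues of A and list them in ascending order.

det(sI - A) = s^2 - (tr A)s + det A, with tr A = (-14) + 16 = 2 and det A = (-14)·16 - 18·(-12) = -224 - (-216) = -8.
So p(s) = det(sI - A) = s^2 - 2s - 8.
Factor s^2 - 2s - 8: two numbers with sum 2 and product -8 are 4 and -2, so s^2 - 2s - 8 = (s - 4)(s + 2).
Hence p(s) = (s - 4) (s + 2), with roots -2, 4.
At least one eigenvalue has non-negative real part, so the system is not asymptotically stable.

-2, 4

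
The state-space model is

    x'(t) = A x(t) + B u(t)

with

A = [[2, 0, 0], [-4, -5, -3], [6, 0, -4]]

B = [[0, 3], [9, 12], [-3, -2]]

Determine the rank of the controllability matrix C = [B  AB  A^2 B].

AB = [[0, 6], [-36, -66], [12, 26]]
A^2B = [[0, 12], [144, 228], [-48, -68]]
Controllability matrix C = [B  AB  A^2B] = [[0, 3, 0, 6, 0, 12], [9, 12, -36, -66, 144, 228], [-3, -2, 12, 26, -48, -68]]
The rows r1, r2, r3 of C are linearly dependent: -2·r1 + r2 + 3·r3 = 0 (check each entry), so rank(C) ≤ 2.
The 2×2 minor from rows 1, 2, columns 1, 2 is 0·12 - 3·9 = 0 - 27 = -27 ≠ 0, so rank(C) = 2.
rank(C) = 2 < n = 3, so the pair (A, B) is not completely controllable.

2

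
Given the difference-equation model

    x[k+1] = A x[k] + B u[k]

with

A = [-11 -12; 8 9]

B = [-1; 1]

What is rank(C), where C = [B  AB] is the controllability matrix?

AB = [[-1], [1]]
Controllability matrix C = [B  AB] = [[-1, -1], [1, 1]]
Every column of C is a scalar multiple of column 1 = [-1, 1] (multipliers 1, 1), so the columns span a one-dimensional space.
C ≠ 0, hence rank(C) = 1.
rank(C) = 1 < n = 2, so the pair (A, B) is not completely controllable.

1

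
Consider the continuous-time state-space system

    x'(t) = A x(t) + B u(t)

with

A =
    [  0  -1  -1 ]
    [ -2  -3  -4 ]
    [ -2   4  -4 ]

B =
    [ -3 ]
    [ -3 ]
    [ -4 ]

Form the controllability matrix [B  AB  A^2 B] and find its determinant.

-9188

AB = [[7], [31], [10]]
A^2B = [[-41], [-147], [70]]
Controllability matrix C = [B  AB  A^2B] = [[-3, 7, -41], [-3, 31, -147], [-4, 10, 70]]
Expanding along the first row, det(C) = (-3)·(31·70 - (-147)·10) - 7·((-3)·70 - (-147)·(-4)) + (-41)·((-3)·10 - 31·(-4)) = (-3)·3640 - 7·(-798) + (-41)·94 = -9188
Since det(C) ≠ 0, rank(C) = 3 and the system is completely controllable.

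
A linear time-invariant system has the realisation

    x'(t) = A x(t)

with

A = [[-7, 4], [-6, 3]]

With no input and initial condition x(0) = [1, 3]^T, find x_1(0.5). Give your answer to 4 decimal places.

1.7567

det(sI - A) = s^2 - (tr A)s + det A, with tr A = (-7) + 3 = -4 and det A = (-7)·3 - 4·(-6) = -21 - (-24) = 3.
So p(s) = det(sI - A) = s^2 + 4s + 3.
Factor s^2 + 4s + 3: two numbers with sum -4 and product 3 are -1 and -3, so s^2 + 4s + 3 = (s + 1)(s + 3).
Hence p(s) = (s + 1) (s + 3), with roots -3, -1.
The eigenvalues -3, -1 are distinct and real, so A is diagonalisable and x(t) = e^{At} x(0) = V diag(e^{λ_i t}) V^{-1} x(0), where the columns of V are the eigenvectors.
λ = -3: A - (-3)I = [[-4, 4], [-6, 6]]. Row 1 gives (-4)·v1 + 4·v2 = 0, so take v_1 = [1, 1]^T.
λ = -1: A - (-1)I = [[-6, 4], [-6, 4]]. Row 1 gives (-6)·v1 + 4·v2 = 0, so take v_2 = [2, 3]^T.
V = [v_1 v_2] = [[1, 2], [1, 3]] has det V = 1, so V^{-1} = adj(V)/det V = [[3, -2], [-1, 1]].
Modal coordinates z(0) = V^{-1} x(0): 3·1 + (-2)·3 = -3; (-1)·1 + 1·3 = 2; so z(0) = [-3, 2]^T.
x_1(t) = Σ_i (v_i)_1 · z_i(0) · e^{λ_i t} (row 1 of V times the modal terms).
x_1(0.5) = 1·(-3)·e^{-3·0.5} + 2·2·e^{-1·0.5} = (-3)·0.223130 + 4·0.606531 = 1.7567.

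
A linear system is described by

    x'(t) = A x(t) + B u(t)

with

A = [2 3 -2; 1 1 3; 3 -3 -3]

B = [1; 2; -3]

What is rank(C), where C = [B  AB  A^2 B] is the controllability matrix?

3

AB = [[14], [-6], [6]]
A^2B = [[-2], [26], [42]]
Controllability matrix C = [B  AB  A^2B] = [[1, 14, -2], [2, -6, 26], [-3, 6, 42]]
det(C) = 1·((-6)·42 - 26·6) - 14·(2·42 - 26·(-3)) + (-2)·(2·6 - (-6)·(-3)) = 1·(-408) - 14·162 + (-2)·(-6) = -2664 ≠ 0, so rank(C) = 3.
rank(C) = 3 = n, so the pair (A, B) is completely controllable.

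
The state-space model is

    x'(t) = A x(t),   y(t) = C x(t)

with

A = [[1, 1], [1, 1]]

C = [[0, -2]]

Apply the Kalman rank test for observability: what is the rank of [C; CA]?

2

CA = [[-2, -2]]
Observability matrix O = [C; CA] = [[0, -2], [-2, -2]]
det(O) = 0·(-2) - (-2)·(-2) = 0 - 4 = -4 ≠ 0, so rank(O) = 2.
rank(O) = 2 = n, so the pair (A, C) is completely observable.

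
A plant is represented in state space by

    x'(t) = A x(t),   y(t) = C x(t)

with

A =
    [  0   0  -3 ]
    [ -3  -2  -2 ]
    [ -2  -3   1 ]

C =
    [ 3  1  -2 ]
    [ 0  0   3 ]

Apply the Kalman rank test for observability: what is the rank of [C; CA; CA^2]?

3

CA = [[1, 4, -13], [-6, -9, 3]]
CA^2 = [[14, 31, -24], [21, 9, 39]]
Observability matrix O = [C; CA; CA^2] = [[3, 1, -2], [0, 0, 3], [1, 4, -13], [-6, -9, 3], [14, 31, -24], [21, 9, 39]]
Take the 3×3 submatrix of O formed by rows 1, 2, 3: [[3, 1, -2], [0, 0, 3], [1, 4, -13]]. Its determinant is 3·(0·(-13) - 3·4) - 1·(0·(-13) - 3·1) + (-2)·(0·4 - 0·1) = 3·(-12) - 1·(-3) + (-2)·0 = -33 ≠ 0.
So rank(O) ≥ 3; since O has 3 columns, rank(O) = 3.
rank(O) = 3 = n, so the pair (A, C) is completely observable.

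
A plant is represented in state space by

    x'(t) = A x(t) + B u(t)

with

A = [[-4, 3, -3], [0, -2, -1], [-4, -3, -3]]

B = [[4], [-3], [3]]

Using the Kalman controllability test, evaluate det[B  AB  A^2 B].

-8603

AB = [[-34], [3], [-16]]
A^2B = [[193], [10], [175]]
Controllability matrix C = [B  AB  A^2B] = [[4, -34, 193], [-3, 3, 10], [3, -16, 175]]
Expanding along the first row, det(C) = 4·(3·175 - 10·(-16)) - (-34)·((-3)·175 - 10·3) + 193·((-3)·(-16) - 3·3) = 4·685 - (-34)·(-555) + 193·39 = -8603
Since det(C) ≠ 0, rank(C) = 3 and the system is completely controllable.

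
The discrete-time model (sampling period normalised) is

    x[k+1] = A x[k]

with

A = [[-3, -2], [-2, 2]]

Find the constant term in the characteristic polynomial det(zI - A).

-10

For a 2×2 matrix, det(zI - A) = z^2 - (tr A)z + det A.
tr A = -1, det A = -10.
So p(z) = z^2 + z - 10.
The constant term is -10.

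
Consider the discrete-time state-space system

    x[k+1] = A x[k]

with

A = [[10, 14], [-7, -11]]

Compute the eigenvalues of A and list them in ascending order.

det(zI - A) = z^2 - (tr A)z + det A, with tr A = 10 + (-11) = -1 and det A = 10·(-11) - 14·(-7) = -110 - (-98) = -12.
So p(z) = det(zI - A) = z^2 + z - 12.
Factor z^2 + z - 12: two numbers with sum -1 and product -12 are 3 and -4, so z^2 + z - 12 = (z - 3)(z + 4).
Hence p(z) = (z - 3) (z + 4), with roots -4, 3.

-4, 3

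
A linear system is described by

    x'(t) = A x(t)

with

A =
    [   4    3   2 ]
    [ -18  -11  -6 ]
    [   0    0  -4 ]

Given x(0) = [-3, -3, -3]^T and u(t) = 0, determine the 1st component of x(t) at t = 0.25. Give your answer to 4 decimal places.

-5.1881

det(sI - A) = s^3 - (tr A)s^2 + (M11 + M22 + M33)s - det A, where Mii is the 2×2 principal minor of A obtained by deleting row i and column i.
tr A = 4 + (-11) + (-4) = -11; M11 = (-11)·(-4) - (-6)·0 = 44 - 0 = 44; M22 = 4·(-4) - 2·0 = -16 - 0 = -16; M33 = 4·(-11) - 3·(-18) = -44 - (-54) = 10; sum of minors = 38.
det A = 4·((-11)·(-4) - (-6)·0) - 3·((-18)·(-4) - (-6)·0) + 2·((-18)·0 - (-11)·0) = 4·44 - 3·72 + 2·0 = -40.
So p(s) = det(sI - A) = s^3 + 11s^2 + 38s + 40.
Rational-root test: any integer root divides 40. Testing small divisors, s = -2 works: p(-2) = -8 + 44 + (-76) + 40 = 0, so (s + 2) is a factor.
Dividing, p(s) = (s + 2)(s^2 + 9s + 20).
Factor s^2 + 9s + 20: two numbers with sum -9 and product 20 are -4 and -5, so s^2 + 9s + 20 = (s + 4)(s + 5).
Hence p(s) = (s + 2) (s + 4) (s + 5), with roots -5, -4, -2.
The eigenvalues -5, -4, -2 are distinct and real, so A is diagonalisable and x(t) = e^{At} x(0) = V diag(e^{λ_i t}) V^{-1} x(0), where the columns of V are the eigenvectors.
λ = -5: A - (-5)I = [[9, 3, 2], [-18, -6, -6], [0, 0, 1]]. v must be orthogonal to every row; (row 1) × (row 2) = [-6, 18, 0], so take v_1 = [-1, 3, 0]^T.
λ = -4: A - (-4)I = [[8, 3, 2], [-18, -7, -6], [0, 0, 0]]. v must be orthogonal to every row; (row 1) × (row 2) = [-4, 12, -2], so take v_2 = [2, -6, 1]^T.
λ = -2: A - (-2)I = [[6, 3, 2], [-18, -9, -6], [0, 0, -2]]. v must be orthogonal to every row; (row 1) × (row 3) = [-6, 12, 0], so take v_3 = [-1, 2, 0]^T.
V = [v_1 v_2 v_3] = [[-1, 2, -1], [3, -6, 2], [0, 1, 0]] has det V = -1, so V^{-1} = adj(V)/det V = [[2, 1, 2], [0, 0, 1], [-3, -1, 0]].
Modal coordinates z(0) = V^{-1} x(0): 2·(-3) + 1·(-3) + 2·(-3) = -15; 0·(-3) + 0·(-3) + 1·(-3) = -3; (-3)·(-3) + (-1)·(-3) + 0·(-3) = 12; so z(0) = [-15, -3, 12]^T.
x_1(t) = Σ_i (v_i)_1 · z_i(0) · e^{λ_i t} (row 1 of V times the modal terms).
x_1(0.25) = (-1)·(-15)·e^{-5·0.25} + 2·(-3)·e^{-4·0.25} + (-1)·12·e^{-2·0.25} = 15·0.286505 + (-6)·0.367879 + (-12)·0.606531 = -5.1881.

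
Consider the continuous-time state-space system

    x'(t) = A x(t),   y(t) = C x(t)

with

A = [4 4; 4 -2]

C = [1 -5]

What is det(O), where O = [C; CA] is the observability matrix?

CA = [[-16, 14]]
Observability matrix O = [C; CA] = [[1, -5], [-16, 14]]
det(O) = 1·14 - (-5)·(-16) = 14 - 80 = -66
Since det(O) ≠ 0, rank(O) = 2 and the system is completely observable.

-66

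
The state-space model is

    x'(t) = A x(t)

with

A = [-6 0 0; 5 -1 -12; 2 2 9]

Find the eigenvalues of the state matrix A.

-6, 3, 5

det(sI - A) = s^3 - (tr A)s^2 + (M11 + M22 + M33)s - det A, where Mii is the 2×2 principal minor of A obtained by deleting row i and column i.
tr A = (-6) + (-1) + 9 = 2; M11 = (-1)·9 - (-12)·2 = -9 - (-24) = 15; M22 = (-6)·9 - 0·2 = -54 - 0 = -54; M33 = (-6)·(-1) - 0·5 = 6 - 0 = 6; sum of minors = -33.
det A = (-6)·((-1)·9 - (-12)·2) - 0·(5·9 - (-12)·2) + 0·(5·2 - (-1)·2) = (-6)·15 - 0·69 + 0·12 = -90.
So p(s) = det(sI - A) = s^3 - 2s^2 - 33s + 90.
Rational-root test: any integer root divides 90. Testing small divisors, s = 3 works: p(3) = 27 + (-18) + (-99) + 90 = 0, so (s - 3) is a factor.
Dividing, p(s) = (s - 3)(s^2 + s - 30).
Factor s^2 + s - 30: two numbers with sum -1 and product -30 are 5 and -6, so s^2 + s - 30 = (s - 5)(s + 6).
Hence p(s) = (s - 5) (s - 3) (s + 6), with roots -6, 3, 5.
At least one eigenvalue has non-negative real part, so the system is not asymptotically stable.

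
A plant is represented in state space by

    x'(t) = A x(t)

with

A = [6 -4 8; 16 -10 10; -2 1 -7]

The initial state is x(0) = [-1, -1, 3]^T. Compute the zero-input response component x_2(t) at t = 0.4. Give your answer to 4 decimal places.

3.1869

det(sI - A) = s^3 - (tr A)s^2 + (M11 + M22 + M33)s - det A, where Mii is the 2×2 principal minor of A obtained by deleting row i and column i.
tr A = 6 + (-10) + (-7) = -11; M11 = (-10)·(-7) - 10·1 = 70 - 10 = 60; M22 = 6·(-7) - 8·(-2) = -42 - (-16) = -26; M33 = 6·(-10) - (-4)·16 = -60 - (-64) = 4; sum of minors = 38.
det A = 6·((-10)·(-7) - 10·1) - (-4)·(16·(-7) - 10·(-2)) + 8·(16·1 - (-10)·(-2)) = 6·60 - (-4)·(-92) + 8·(-4) = -40.
So p(s) = det(sI - A) = s^3 + 11s^2 + 38s + 40.
Rational-root test: any integer root divides 40. Testing small divisors, s = -2 works: p(-2) = -8 + 44 + (-76) + 40 = 0, so (s + 2) is a factor.
Dividing, p(s) = (s + 2)(s^2 + 9s + 20).
Factor s^2 + 9s + 20: two numbers with sum -9 and product 20 are -4 and -5, so s^2 + 9s + 20 = (s + 4)(s + 5).
Hence p(s) = (s + 2) (s + 4) (s + 5), with roots -5, -4, -2.
The eigenvalues -5, -4, -2 are distinct and real, so A is diagonalisable and x(t) = e^{At} x(0) = V diag(e^{λ_i t}) V^{-1} x(0), where the columns of V are the eigenvectors.
λ = -5: A - (-5)I = [[11, -4, 8], [16, -5, 10], [-2, 1, -2]]. v must be orthogonal to every row; (row 1) × (row 2) = [0, 18, 9], so take v_1 = [0, 2, 1]^T.
λ = -4: A - (-4)I = [[10, -4, 8], [16, -6, 10], [-2, 1, -3]]. v must be orthogonal to every row; (row 1) × (row 2) = [8, 28, 4], so take v_2 = [2, 7, 1]^T.
λ = -2: A - (-2)I = [[8, -4, 8], [16, -8, 10], [-2, 1, -5]]. v must be orthogonal to every row; (row 1) × (row 2) = [24, 48, 0], so take v_3 = [1, 2, 0]^T.
V = [v_1 v_2 v_3] = [[0, 2, 1], [2, 7, 2], [1, 1, 0]] has det V = -1, so V^{-1} = adj(V)/det V = [[2, -1, 3], [-2, 1, -2], [5, -2, 4]].
Modal coordinates z(0) = V^{-1} x(0): 2·(-1) + (-1)·(-1) + 3·3 = 8; (-2)·(-1) + 1·(-1) + (-2)·3 = -5; 5·(-1) + (-2)·(-1) + 4·3 = 9; so z(0) = [8, -5, 9]^T.
x_2(t) = Σ_i (v_i)_2 · z_i(0) · e^{λ_i t} (row 2 of V times the modal terms).
x_2(0.4) = 2·8·e^{-5·0.4} + 7·(-5)·e^{-4·0.4} + 2·9·e^{-2·0.4} = 16·0.135335 + (-35)·0.201897 + 18·0.449329 = 3.1869.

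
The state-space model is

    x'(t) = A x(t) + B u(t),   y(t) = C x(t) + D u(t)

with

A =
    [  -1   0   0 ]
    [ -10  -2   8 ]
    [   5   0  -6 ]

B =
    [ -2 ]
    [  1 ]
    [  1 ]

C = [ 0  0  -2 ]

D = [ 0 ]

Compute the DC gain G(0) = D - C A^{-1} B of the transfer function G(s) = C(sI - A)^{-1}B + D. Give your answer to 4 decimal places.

G(0) = C(-A)^{-1}B + D = -C A^{-1} B + D.
det A = -12, so A^{-1} = (1/-12)·adj(A) = [[-1, 0, 0], [5/3, -1/2, -2/3], [-5/6, 0, -1/6]]
A^{-1} B = [2, -9/2, 3/2]^T
C A^{-1} B = -3
G(0) = D - C A^{-1} B = 0 - (-3) = 3

3.0000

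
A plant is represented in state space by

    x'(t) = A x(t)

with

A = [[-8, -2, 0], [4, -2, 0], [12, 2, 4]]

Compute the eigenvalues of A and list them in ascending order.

det(sI - A) = s^3 - (tr A)s^2 + (M11 + M22 + M33)s - det A, where Mii is the 2×2 principal minor of A obtained by deleting row i and column i.
tr A = (-8) + (-2) + 4 = -6; M11 = (-2)·4 - 0·2 = -8 - 0 = -8; M22 = (-8)·4 - 0·12 = -32 - 0 = -32; M33 = (-8)·(-2) - (-2)·4 = 16 - (-8) = 24; sum of minors = -16.
det A = (-8)·((-2)·4 - 0·2) - (-2)·(4·4 - 0·12) + 0·(4·2 - (-2)·12) = (-8)·(-8) - (-2)·16 + 0·32 = 96.
So p(s) = det(sI - A) = s^3 + 6s^2 - 16s - 96.
Rational-root test: any integer root divides -96. Testing small divisors, s = -4 works: p(-4) = -64 + 96 + 64 + (-96) = 0, so (s + 4) is a factor.
Dividing, p(s) = (s + 4)(s^2 + 2s - 24).
Factor s^2 + 2s - 24: two numbers with sum -2 and product -24 are 4 and -6, so s^2 + 2s - 24 = (s - 4)(s + 6).
Hence p(s) = (s - 4) (s + 4) (s + 6), with roots -6, -4, 4.
At least one eigenvalue has non-negative real part, so the system is not asymptotically stable.

-6, -4, 4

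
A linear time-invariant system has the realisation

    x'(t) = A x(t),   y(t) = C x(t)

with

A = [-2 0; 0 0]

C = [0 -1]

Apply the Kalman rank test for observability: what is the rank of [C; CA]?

CA = [[0, 0]]
Observability matrix O = [C; CA] = [[0, -1], [0, 0]]
Every row of O is a scalar multiple of row 1 = [0, -1] (multipliers 1, 0), so the rows span a one-dimensional space.
O ≠ 0, hence rank(O) = 1.
rank(O) = 1 < n = 2, so the pair (A, C) is not completely observable.

1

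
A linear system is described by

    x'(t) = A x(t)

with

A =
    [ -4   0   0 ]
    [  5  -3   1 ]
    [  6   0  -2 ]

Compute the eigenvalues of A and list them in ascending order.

-4, -3, -2

det(sI - A) = s^3 - (tr A)s^2 + (M11 + M22 + M33)s - det A, where Mii is the 2×2 principal minor of A obtained by deleting row i and column i.
tr A = (-4) + (-3) + (-2) = -9; M11 = (-3)·(-2) - 1·0 = 6 - 0 = 6; M22 = (-4)·(-2) - 0·6 = 8 - 0 = 8; M33 = (-4)·(-3) - 0·5 = 12 - 0 = 12; sum of minors = 26.
det A = (-4)·((-3)·(-2) - 1·0) - 0·(5·(-2) - 1·6) + 0·(5·0 - (-3)·6) = (-4)·6 - 0·(-16) + 0·18 = -24.
So p(s) = det(sI - A) = s^3 + 9s^2 + 26s + 24.
Rational-root test: any integer root divides 24. Testing small divisors, s = -2 works: p(-2) = -8 + 36 + (-52) + 24 = 0, so (s + 2) is a factor.
Dividing, p(s) = (s + 2)(s^2 + 7s + 12).
Factor s^2 + 7s + 12: two numbers with sum -7 and product 12 are -3 and -4, so s^2 + 7s + 12 = (s + 3)(s + 4).
Hence p(s) = (s + 2) (s + 3) (s + 4), with roots -4, -3, -2.
All eigenvalues have negative real part, so the system is asymptotically stable.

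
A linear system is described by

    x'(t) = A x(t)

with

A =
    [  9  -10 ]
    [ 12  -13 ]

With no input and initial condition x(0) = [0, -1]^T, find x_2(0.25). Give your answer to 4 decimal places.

1.0598

det(sI - A) = s^2 - (tr A)s + det A, with tr A = 9 + (-13) = -4 and det A = 9·(-13) - (-10)·12 = -117 - (-120) = 3.
So p(s) = det(sI - A) = s^2 + 4s + 3.
Factor s^2 + 4s + 3: two numbers with sum -4 and product 3 are -1 and -3, so s^2 + 4s + 3 = (s + 1)(s + 3).
Hence p(s) = (s + 1) (s + 3), with roots -3, -1.
The eigenvalues -3, -1 are distinct and real, so A is diagonalisable and x(t) = e^{At} x(0) = V diag(e^{λ_i t}) V^{-1} x(0), where the columns of V are the eigenvectors.
λ = -3: A - (-3)I = [[12, -10], [12, -10]]. Row 1 gives 12·v1 + (-10)·v2 = 0, so take v_1 = [-5, -6]^T.
λ = -1: A - (-1)I = [[10, -10], [12, -12]]. Row 1 gives 10·v1 + (-10)·v2 = 0, so take v_2 = [-1, -1]^T.
V = [v_1 v_2] = [[-5, -1], [-6, -1]] has det V = -1, so V^{-1} = adj(V)/det V = [[1, -1], [-6, 5]].
Modal coordinates z(0) = V^{-1} x(0): 1·0 + (-1)·(-1) = 1; (-6)·0 + 5·(-1) = -5; so z(0) = [1, -5]^T.
x_2(t) = Σ_i (v_i)_2 · z_i(0) · e^{λ_i t} (row 2 of V times the modal terms).
x_2(0.25) = (-6)·1·e^{-3·0.25} + (-1)·(-5)·e^{-1·0.25} = (-6)·0.472367 + 5·0.778801 = 1.0598.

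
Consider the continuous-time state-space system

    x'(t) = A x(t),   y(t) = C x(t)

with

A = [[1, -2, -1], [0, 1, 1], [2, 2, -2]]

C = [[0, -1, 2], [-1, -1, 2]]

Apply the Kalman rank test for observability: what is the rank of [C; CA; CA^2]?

3

CA = [[4, 3, -5], [3, 5, -4]]
CA^2 = [[-6, -15, 9], [-5, -9, 10]]
Observability matrix O = [C; CA; CA^2] = [[0, -1, 2], [-1, -1, 2], [4, 3, -5], [3, 5, -4], [-6, -15, 9], [-5, -9, 10]]
Take the 3×3 submatrix of O formed by rows 1, 2, 3: [[0, -1, 2], [-1, -1, 2], [4, 3, -5]]. Its determinant is 0·((-1)·(-5) - 2·3) - (-1)·((-1)·(-5) - 2·4) + 2·((-1)·3 - (-1)·4) = 0·(-1) - (-1)·(-3) + 2·1 = -1 ≠ 0.
So rank(O) ≥ 3; since O has 3 columns, rank(O) = 3.
rank(O) = 3 = n, so the pair (A, C) is completely observable.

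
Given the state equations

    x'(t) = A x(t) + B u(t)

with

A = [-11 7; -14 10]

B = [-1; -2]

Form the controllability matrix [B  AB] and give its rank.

AB = [[-3], [-6]]
Controllability matrix C = [B  AB] = [[-1, -3], [-2, -6]]
Every column of C is a scalar multiple of column 1 = [-1, -2] (multipliers 1, 3), so the columns span a one-dimensional space.
C ≠ 0, hence rank(C) = 1.
rank(C) = 1 < n = 2, so the pair (A, B) is not completely controllable.

1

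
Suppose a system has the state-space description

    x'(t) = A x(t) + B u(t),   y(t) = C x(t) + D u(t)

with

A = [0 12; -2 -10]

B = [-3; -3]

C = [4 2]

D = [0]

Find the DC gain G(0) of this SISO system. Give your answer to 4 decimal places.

-10.5000

G(0) = C(-A)^{-1}B + D = -C A^{-1} B + D.
det A = 24, so A^{-1} = (1/24)·adj(A) = [[-5/12, -1/2], [1/12, 0]]
A^{-1} B = [11/4, -1/4]^T
C A^{-1} B = 21/2
G(0) = D - C A^{-1} B = 0 - (21/2) = -21/2 ≈ -10.5000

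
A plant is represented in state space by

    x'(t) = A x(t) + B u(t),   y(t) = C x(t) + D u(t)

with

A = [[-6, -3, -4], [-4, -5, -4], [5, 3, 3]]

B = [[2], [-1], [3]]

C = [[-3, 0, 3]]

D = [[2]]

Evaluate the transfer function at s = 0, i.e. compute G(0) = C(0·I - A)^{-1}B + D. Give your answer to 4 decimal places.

G(0) = C(-A)^{-1}B + D = -C A^{-1} B + D.
det A = -10, so A^{-1} = (1/-10)·adj(A) = [[3/10, 3/10, 4/5], [4/5, -1/5, 4/5], [-13/10, -3/10, -9/5]]
A^{-1} B = [27/10, 21/5, -77/10]^T
C A^{-1} B = -156/5
G(0) = D - C A^{-1} B = 2 - (-156/5) = 166/5 ≈ 33.2000

33.2000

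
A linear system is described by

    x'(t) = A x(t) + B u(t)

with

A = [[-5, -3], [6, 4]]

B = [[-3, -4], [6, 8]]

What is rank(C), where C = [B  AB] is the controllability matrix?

AB = [[-3, -4], [6, 8]]
Controllability matrix C = [B  AB] = [[-3, -4, -3, -4], [6, 8, 6, 8]]
Every column of C is a scalar multiple of column 1 = [-3, 6] (multipliers 1, 4/3, 1, 4/3), so the columns span a one-dimensional space.
C ≠ 0, hence rank(C) = 1.
rank(C) = 1 < n = 2, so the pair (A, B) is not completely controllable.

1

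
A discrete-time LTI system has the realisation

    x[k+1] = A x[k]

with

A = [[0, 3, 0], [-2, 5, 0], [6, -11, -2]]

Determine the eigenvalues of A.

-2, 2, 3

det(zI - A) = z^3 - (tr A)z^2 + (M11 + M22 + M33)z - det A, where Mii is the 2×2 principal minor of A obtained by deleting row i and column i.
tr A = 0 + 5 + (-2) = 3; M11 = 5·(-2) - 0·(-11) = -10 - 0 = -10; M22 = 0·(-2) - 0·6 = 0 - 0 = 0; M33 = 0·5 - 3·(-2) = 0 - (-6) = 6; sum of minors = -4.
det A = 0·(5·(-2) - 0·(-11)) - 3·((-2)·(-2) - 0·6) + 0·((-2)·(-11) - 5·6) = 0·(-10) - 3·4 + 0·(-8) = -12.
So p(z) = det(zI - A) = z^3 - 3z^2 - 4z + 12.
Rational-root test: any integer root divides 12. Testing small divisors, z = -2 works: p(-2) = -8 + (-12) + 8 + 12 = 0, so (z + 2) is a factor.
Dividing, p(z) = (z + 2)(z^2 - 5z + 6).
Factor z^2 - 5z + 6: two numbers with sum 5 and product 6 are 3 and 2, so z^2 - 5z + 6 = (z - 3)(z - 2).
Hence p(z) = (z - 3) (z - 2) (z + 2), with roots -2, 2, 3.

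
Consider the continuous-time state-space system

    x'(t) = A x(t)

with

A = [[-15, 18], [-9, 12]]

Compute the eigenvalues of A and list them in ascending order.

-6, 3

det(sI - A) = s^2 - (tr A)s + det A, with tr A = (-15) + 12 = -3 and det A = (-15)·12 - 18·(-9) = -180 - (-162) = -18.
So p(s) = det(sI - A) = s^2 + 3s - 18.
Factor s^2 + 3s - 18: two numbers with sum -3 and product -18 are 3 and -6, so s^2 + 3s - 18 = (s - 3)(s + 6).
Hence p(s) = (s - 3) (s + 6), with roots -6, 3.
At least one eigenvalue has non-negative real part, so the system is not asymptotically stable.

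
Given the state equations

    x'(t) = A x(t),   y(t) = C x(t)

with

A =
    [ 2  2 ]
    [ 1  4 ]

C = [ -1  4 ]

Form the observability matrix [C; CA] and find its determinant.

-22

CA = [[2, 14]]
Observability matrix O = [C; CA] = [[-1, 4], [2, 14]]
det(O) = (-1)·14 - 4·2 = -14 - 8 = -22
Since det(O) ≠ 0, rank(O) = 2 and the system is completely observable.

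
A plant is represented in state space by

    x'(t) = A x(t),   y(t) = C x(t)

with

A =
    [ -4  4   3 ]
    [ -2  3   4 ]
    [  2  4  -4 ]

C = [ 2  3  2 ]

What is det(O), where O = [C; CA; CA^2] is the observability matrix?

-800

CA = [[-10, 25, 10]]
CA^2 = [[10, 75, 30]]
Observability matrix O = [C; CA; CA^2] = [[2, 3, 2], [-10, 25, 10], [10, 75, 30]]
Expanding along the first row, det(O) = 2·(25·30 - 10·75) - 3·((-10)·30 - 10·10) + 2·((-10)·75 - 25·10) = 2·0 - 3·(-400) + 2·(-1000) = -800
Since det(O) ≠ 0, rank(O) = 3 and the system is completely observable.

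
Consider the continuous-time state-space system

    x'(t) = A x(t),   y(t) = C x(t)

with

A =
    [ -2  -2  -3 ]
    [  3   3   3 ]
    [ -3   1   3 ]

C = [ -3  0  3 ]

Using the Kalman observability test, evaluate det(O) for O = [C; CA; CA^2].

CA = [[-3, 9, 18]]
CA^2 = [[-21, 51, 90]]
Observability matrix O = [C; CA; CA^2] = [[-3, 0, 3], [-3, 9, 18], [-21, 51, 90]]
Expanding along the first row, det(O) = (-3)·(9·90 - 18·51) - 0·((-3)·90 - 18·(-21)) + 3·((-3)·51 - 9·(-21)) = (-3)·(-108) - 0·108 + 3·36 = 432
Since det(O) ≠ 0, rank(O) = 3 and the system is completely observable.

432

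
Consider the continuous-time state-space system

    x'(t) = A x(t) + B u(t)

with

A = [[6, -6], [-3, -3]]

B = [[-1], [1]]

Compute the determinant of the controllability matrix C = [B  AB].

12

AB = [[-12], [0]]
Controllability matrix C = [B  AB] = [[-1, -12], [1, 0]]
det(C) = (-1)·0 - (-12)·1 = 0 - (-12) = 12
Since det(C) ≠ 0, rank(C) = 2 and the system is completely controllable.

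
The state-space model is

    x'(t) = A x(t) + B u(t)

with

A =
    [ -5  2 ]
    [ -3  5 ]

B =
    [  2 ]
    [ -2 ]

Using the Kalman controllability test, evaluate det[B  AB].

-60

AB = [[-14], [-16]]
Controllability matrix C = [B  AB] = [[2, -14], [-2, -16]]
det(C) = 2·(-16) - (-14)·(-2) = -32 - 28 = -60
Since det(C) ≠ 0, rank(C) = 2 and the system is completely controllable.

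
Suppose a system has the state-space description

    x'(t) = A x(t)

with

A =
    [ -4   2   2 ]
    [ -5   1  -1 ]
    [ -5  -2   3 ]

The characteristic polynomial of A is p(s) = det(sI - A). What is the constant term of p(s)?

Expand det(sI - A) for the 3×3 matrix.
p(s) = s^3 + 5s - 66.
(Check: constant term = det(-A) = (-1)^3 det A = -66; coefficient of s^2 = -tr A = 0.)
The constant term is -66.

-66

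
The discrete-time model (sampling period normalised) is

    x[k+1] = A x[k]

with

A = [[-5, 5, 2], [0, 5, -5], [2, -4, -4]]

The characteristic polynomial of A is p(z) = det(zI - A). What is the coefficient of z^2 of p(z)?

4

Expand det(zI - A) for the 3×3 matrix.
p(z) = z^3 + 4z^2 - 49z - 130.
(Check: constant term = det(-A) = (-1)^3 det A = -130; coefficient of z^2 = -tr A = 4.)
The coefficient of z^2 is 4.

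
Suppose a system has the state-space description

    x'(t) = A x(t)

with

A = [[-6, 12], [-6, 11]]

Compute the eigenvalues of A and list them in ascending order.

2, 3

det(sI - A) = s^2 - (tr A)s + det A, with tr A = (-6) + 11 = 5 and det A = (-6)·11 - 12·(-6) = -66 - (-72) = 6.
So p(s) = det(sI - A) = s^2 - 5s + 6.
Factor s^2 - 5s + 6: two numbers with sum 5 and product 6 are 3 and 2, so s^2 - 5s + 6 = (s - 3)(s - 2).
Hence p(s) = (s - 3) (s - 2), with roots 2, 3.
At least one eigenvalue has non-negative real part, so the system is not asymptotically stable.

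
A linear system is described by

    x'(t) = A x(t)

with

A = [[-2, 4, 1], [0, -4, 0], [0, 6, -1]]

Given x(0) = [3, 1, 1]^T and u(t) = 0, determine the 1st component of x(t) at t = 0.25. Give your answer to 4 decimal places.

2.5751

det(sI - A) = s^3 - (tr A)s^2 + (M11 + M22 + M33)s - det A, where Mii is the 2×2 principal minor of A obtained by deleting row i and column i.
tr A = (-2) + (-4) + (-1) = -7; M11 = (-4)·(-1) - 0·6 = 4 - 0 = 4; M22 = (-2)·(-1) - 1·0 = 2 - 0 = 2; M33 = (-2)·(-4) - 4·0 = 8 - 0 = 8; sum of minors = 14.
det A = (-2)·((-4)·(-1) - 0·6) - 4·(0·(-1) - 0·0) + 1·(0·6 - (-4)·0) = (-2)·4 - 4·0 + 1·0 = -8.
So p(s) = det(sI - A) = s^3 + 7s^2 + 14s + 8.
Rational-root test: any integer root divides 8. Testing small divisors, s = -1 works: p(-1) = -1 + 7 + (-14) + 8 = 0, so (s + 1) is a factor.
Dividing, p(s) = (s + 1)(s^2 + 6s + 8).
Factor s^2 + 6s + 8: two numbers with sum -6 and product 8 are -2 and -4, so s^2 + 6s + 8 = (s + 2)(s + 4).
Hence p(s) = (s + 1) (s + 2) (s + 4), with roots -4, -2, -1.
The eigenvalues -4, -2, -1 are distinct and real, so A is diagonalisable and x(t) = e^{At} x(0) = V diag(e^{λ_i t}) V^{-1} x(0), where the columns of V are the eigenvectors.
λ = -4: A - (-4)I = [[2, 4, 1], [0, 0, 0], [0, 6, 3]]. v must be orthogonal to every row; (row 1) × (row 3) = [6, -6, 12], so take v_1 = [-1, 1, -2]^T.
λ = -2: A - (-2)I = [[0, 4, 1], [0, -2, 0], [0, 6, 1]]. v must be orthogonal to every row; (row 1) × (row 2) = [2, 0, 0], so take v_2 = [-1, 0, 0]^T.
λ = -1: A - (-1)I = [[-1, 4, 1], [0, -3, 0], [0, 6, 0]]. v must be orthogonal to every row; (row 1) × (row 2) = [3, 0, 3], so take v_3 = [1, 0, 1]^T.
V = [v_1 v_2 v_3] = [[-1, -1, 1], [1, 0, 0], [-2, 0, 1]] has det V = 1, so V^{-1} = adj(V)/det V = [[0, 1, 0], [-1, 1, 1], [0, 2, 1]].
Modal coordinates z(0) = V^{-1} x(0): 0·3 + 1·1 + 0·1 = 1; (-1)·3 + 1·1 + 1·1 = -1; 0·3 + 2·1 + 1·1 = 3; so z(0) = [1, -1, 3]^T.
x_1(t) = Σ_i (v_i)_1 · z_i(0) · e^{λ_i t} (row 1 of V times the modal terms).
x_1(0.25) = (-1)·1·e^{-4·0.25} + (-1)·(-1)·e^{-2·0.25} + 1·3·e^{-1·0.25} = (-1)·0.367879 + 1·0.606531 + 3·0.778801 = 2.5751.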